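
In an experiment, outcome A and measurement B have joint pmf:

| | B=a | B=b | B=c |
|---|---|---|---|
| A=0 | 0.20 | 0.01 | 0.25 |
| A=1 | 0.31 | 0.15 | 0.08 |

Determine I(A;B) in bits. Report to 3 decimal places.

Marginals: p(A) = (0.4600, 0.5400), p(B) = (0.5100, 0.1600, 0.3300).
I(A;B) = Σ p(x,y)·log₂[p(x,y)/(p(x)p(y))].
  (0,a): 0.20·log₂(0.8525) = -0.0460
  (0,b): 0.01·log₂(0.1359) = -0.0288
  (0,c): 0.25·log₂(1.6469) = 0.1799
  (1,a): 0.31·log₂(1.1256) = 0.0529
  (1,b): 0.15·log₂(1.7361) = 0.1194
  (1,c): 0.08·log₂(0.4489) = -0.0924
Sum = 0.185 bits.

0.185 bits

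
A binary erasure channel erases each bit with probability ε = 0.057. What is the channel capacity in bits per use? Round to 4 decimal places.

Binary erasure channel: capacity C = 1 − ε.
C = 1 − 0.057 = 0.9430 bits per channel use.

0.9430 bits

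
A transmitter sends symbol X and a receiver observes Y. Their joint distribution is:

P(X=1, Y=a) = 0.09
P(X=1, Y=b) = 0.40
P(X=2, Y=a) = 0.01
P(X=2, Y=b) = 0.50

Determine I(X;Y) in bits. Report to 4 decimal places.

0.0608 bits

Marginals: p(X) = (0.4900, 0.5100), p(Y) = (0.1000, 0.9000).
I(X;Y) = Σ p(x,y)·log₂[p(x,y)/(p(x)p(y))].
  (1,a): 0.09·log₂(1.8367) = 0.07894
  (1,b): 0.40·log₂(0.9070) = -0.05631
  (2,a): 0.01·log₂(0.1961) = -0.02350
  (2,b): 0.50·log₂(1.0893) = 0.06172
Sum = 0.0608 bits.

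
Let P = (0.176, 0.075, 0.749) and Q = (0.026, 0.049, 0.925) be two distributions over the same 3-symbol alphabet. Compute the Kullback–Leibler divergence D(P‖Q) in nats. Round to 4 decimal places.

D(P‖Q) = Σ p·ln(p/q).
  0.176·ln(0.176/0.026) = 0.33658
  0.075·ln(0.075/0.049) = 0.03193
  0.749·ln(0.749/0.925) = -0.15808
D(P‖Q) = 0.2104 nats.

0.2104 nats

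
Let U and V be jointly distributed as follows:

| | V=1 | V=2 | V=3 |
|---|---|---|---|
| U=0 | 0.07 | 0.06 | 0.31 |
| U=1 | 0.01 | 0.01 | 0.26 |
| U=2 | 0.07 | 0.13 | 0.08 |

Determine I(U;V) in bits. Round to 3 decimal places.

0.212 bits

Marginals: p(U) = (0.4400, 0.2800, 0.2800), p(V) = (0.1500, 0.2000, 0.6500).
I(U;V) = Σ p(x,y)·log₂[p(x,y)/(p(x)p(y))].
  (0,1): 0.07·log₂(1.0606) = 0.0059
  (0,2): 0.06·log₂(0.6818) = -0.0332
  (0,3): 0.31·log₂(1.0839) = 0.0360
  (1,1): 0.01·log₂(0.2381) = -0.0207
  (1,2): 0.01·log₂(0.1786) = -0.0249
  (1,3): 0.26·log₂(1.4286) = 0.1338
  (2,1): 0.07·log₂(1.6667) = 0.0516
  (2,2): 0.13·log₂(2.3214) = 0.1580
  (2,3): 0.08·log₂(0.4396) = -0.0949
Sum = 0.212 bits.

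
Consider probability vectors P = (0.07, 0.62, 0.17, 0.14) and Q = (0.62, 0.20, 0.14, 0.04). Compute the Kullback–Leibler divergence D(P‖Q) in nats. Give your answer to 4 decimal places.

0.7572 nats

D(P‖Q) = Σ p·ln(p/q).
  0.07·ln(0.07/0.62) = -0.15269
  0.62·ln(0.62/0.20) = 0.70147
  0.17·ln(0.17/0.14) = 0.03301
  0.14·ln(0.14/0.04) = 0.17539
D(P‖Q) = 0.7572 nats.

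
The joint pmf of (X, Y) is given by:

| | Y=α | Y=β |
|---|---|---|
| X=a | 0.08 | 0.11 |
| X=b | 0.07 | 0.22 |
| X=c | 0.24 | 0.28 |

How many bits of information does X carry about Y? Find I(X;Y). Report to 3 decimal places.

0.029 bits

Marginals: p(X) = (0.1900, 0.2900, 0.5200), p(Y) = (0.3900, 0.6100).
I(X;Y) = H(X) + H(Y) − H(X,Y).
H(X) = 1.4637, H(Y) = 0.9648, H(X,Y) = 2.3993.
I(X;Y) = 1.4637 + 0.9648 − 2.3993 = 0.029 bits.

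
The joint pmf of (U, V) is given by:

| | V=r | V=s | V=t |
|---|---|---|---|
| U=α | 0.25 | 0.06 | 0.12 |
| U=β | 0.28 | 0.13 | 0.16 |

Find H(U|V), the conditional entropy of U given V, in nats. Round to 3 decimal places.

0.676 nats

Marginals: p(U) = (0.4300, 0.5700), p(V) = (0.5300, 0.1900, 0.2800).
H(U|V) = Σ p(V) · H(U|V=·).
  V=r: p=0.5300, H(U|V=r) = 0.6915
  V=s: p=0.1900, H(U|V=s) = 0.6237
  V=t: p=0.2800, H(U|V=t) = 0.6829
Weighted sum = 0.676 nats.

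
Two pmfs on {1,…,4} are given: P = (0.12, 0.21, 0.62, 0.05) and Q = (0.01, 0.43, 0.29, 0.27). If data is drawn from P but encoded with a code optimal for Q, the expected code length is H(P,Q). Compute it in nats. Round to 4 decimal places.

1.5628 nats

H(P,Q) = −Σ p·ln q.
  −0.12·ln(0.01) = 0.55262
  −0.21·ln(0.43) = 0.17723
  −0.62·ln(0.29) = 0.76748
  −0.05·ln(0.27) = 0.06547
H(P,Q) = 1.5628 nats.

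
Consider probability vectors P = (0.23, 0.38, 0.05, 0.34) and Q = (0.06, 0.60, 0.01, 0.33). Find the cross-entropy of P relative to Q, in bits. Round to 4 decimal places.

2.0896 bits

H(P,Q) = −Σ p·log₂ q.
  −0.23·log₂(0.06) = 0.93355
  −0.38·log₂(0.60) = 0.28005
  −0.05·log₂(0.01) = 0.33219
  −0.34·log₂(0.33) = 0.54382
H(P,Q) = 2.0896 bits.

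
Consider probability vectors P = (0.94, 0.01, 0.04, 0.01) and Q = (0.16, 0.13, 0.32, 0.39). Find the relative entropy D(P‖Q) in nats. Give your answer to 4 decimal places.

D(P‖Q) = Σ p·ln(p/q).
  0.94·ln(0.94/0.16) = 1.66446
  0.01·ln(0.01/0.13) = -0.02565
  0.04·ln(0.04/0.32) = -0.08318
  0.01·ln(0.01/0.39) = -0.03664
D(P‖Q) = 1.5190 nats.

1.5190 nats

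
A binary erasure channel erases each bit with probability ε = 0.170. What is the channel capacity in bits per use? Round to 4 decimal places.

Binary erasure channel: capacity C = 1 − ε.
C = 1 − 0.170 = 0.8300 bits per channel use.

0.8300 bits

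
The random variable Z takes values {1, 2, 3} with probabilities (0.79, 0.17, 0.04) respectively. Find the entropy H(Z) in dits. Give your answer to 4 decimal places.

H(Z) = −Σ p·log₁₀ p.
  −(0.79)·log₁₀(0.79) = 0.08087
  −(0.17)·log₁₀(0.17) = 0.13082
  −(0.04)·log₁₀(0.04) = 0.05592
Sum: 0.08087 + 0.13082 + 0.05592 = 0.2676 dits.

0.2676 dits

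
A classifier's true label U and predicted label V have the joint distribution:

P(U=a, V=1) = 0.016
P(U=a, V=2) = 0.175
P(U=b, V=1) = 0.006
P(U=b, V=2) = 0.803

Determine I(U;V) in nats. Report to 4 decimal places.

0.0153 nats

Marginals: p(U) = (0.1910, 0.8090), p(V) = (0.0220, 0.9780).
I(U;V) = H(U) + H(V) − H(U,V).
H(U) = 0.4877, H(V) = 0.1057, H(U,V) = 0.5781.
I(U;V) = 0.4877 + 0.1057 − 0.5781 = 0.0153 nats.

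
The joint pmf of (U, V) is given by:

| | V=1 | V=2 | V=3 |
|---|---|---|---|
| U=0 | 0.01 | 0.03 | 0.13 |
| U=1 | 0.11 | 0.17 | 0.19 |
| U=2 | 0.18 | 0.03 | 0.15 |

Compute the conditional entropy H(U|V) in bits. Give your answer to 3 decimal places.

1.328 bits

Chain rule: H(U|V) = H(U,V) − H(V).
Marginals: p(U) = (0.1700, 0.4700, 0.3600), p(V) = (0.3000, 0.2300, 0.4700).
H(U,V) = 2.8486 bits; H(V) = 1.5207 bits.
H(U|V) = 2.8486 − 1.5207 = 1.328 bits.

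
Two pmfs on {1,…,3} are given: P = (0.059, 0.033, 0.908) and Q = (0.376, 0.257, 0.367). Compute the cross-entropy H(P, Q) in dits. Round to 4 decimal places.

0.4398 dits

H(P,Q) = −Σ p·log₁₀ q.
  −0.059·log₁₀(0.376) = 0.02506
  −0.033·log₁₀(0.257) = 0.01947
  −0.908·log₁₀(0.367) = 0.39528
H(P,Q) = 0.4398 dits.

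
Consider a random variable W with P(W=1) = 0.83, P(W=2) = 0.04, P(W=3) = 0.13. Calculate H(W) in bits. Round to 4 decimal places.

H(W) = −Σ p·log₂ p.
  −(0.83)·log₂(0.83) = 0.22312
  −(0.04)·log₂(0.04) = 0.18575
  −(0.13)·log₂(0.13) = 0.38264
Sum: 0.22312 + 0.18575 + 0.38264 = 0.7915 bits.

0.7915 bits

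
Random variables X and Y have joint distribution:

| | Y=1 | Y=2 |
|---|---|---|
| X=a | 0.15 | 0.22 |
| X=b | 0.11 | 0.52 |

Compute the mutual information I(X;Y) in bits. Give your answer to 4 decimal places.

0.0454 bits

Marginals: p(X) = (0.3700, 0.6300), p(Y) = (0.2600, 0.7400).
I(X;Y) = H(X) + H(Y) − H(X,Y).
H(X) = 0.9507, H(Y) = 0.8267, H(X,Y) = 1.7320.
I(X;Y) = 0.9507 + 0.8267 − 1.7320 = 0.0454 bits.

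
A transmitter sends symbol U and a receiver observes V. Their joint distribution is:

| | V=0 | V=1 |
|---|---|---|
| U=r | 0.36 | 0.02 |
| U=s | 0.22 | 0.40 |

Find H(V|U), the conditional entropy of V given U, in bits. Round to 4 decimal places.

Chain rule: H(V|U) = H(U,V) − H(U).
Marginals: p(U) = (0.3800, 0.6200), p(V) = (0.5800, 0.4200).
H(U,V) = 1.6528 bits; H(U) = 0.9580 bits.
H(V|U) = 1.6528 − 0.9580 = 0.6948 bits.

0.6948 bits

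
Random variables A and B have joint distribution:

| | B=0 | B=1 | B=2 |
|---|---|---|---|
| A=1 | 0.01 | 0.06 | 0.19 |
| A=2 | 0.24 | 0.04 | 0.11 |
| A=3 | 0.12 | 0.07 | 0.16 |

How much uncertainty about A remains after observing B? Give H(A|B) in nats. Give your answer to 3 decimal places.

0.952 nats

Chain rule: H(A|B) = H(A,B) − H(B).
Marginals: p(A) = (0.2600, 0.3900, 0.3500), p(B) = (0.3700, 0.1700, 0.4600).
H(A,B) = 1.9783 nats; H(B) = 1.0263 nats.
H(A|B) = 1.9783 − 1.0263 = 0.952 nats.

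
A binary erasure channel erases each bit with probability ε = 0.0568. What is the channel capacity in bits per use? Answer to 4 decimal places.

0.9432 bits

Binary erasure channel: capacity C = 1 − ε.
C = 1 − 0.0568 = 0.9432 bits per channel use.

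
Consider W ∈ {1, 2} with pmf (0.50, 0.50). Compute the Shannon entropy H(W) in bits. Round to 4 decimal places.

1.0000 bits

H(W) = −Σ p·log₂ p.
  −(0.50)·log₂(0.50) = 0.50000
  −(0.50)·log₂(0.50) = 0.50000
Sum: 0.50000 + 0.50000 = 1.0000 bits.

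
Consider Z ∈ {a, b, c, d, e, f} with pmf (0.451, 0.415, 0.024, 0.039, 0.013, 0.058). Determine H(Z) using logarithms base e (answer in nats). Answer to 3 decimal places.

H(Z) = −Σ p·ln p.
  −(0.451)·ln(0.451) = 0.3591
  −(0.415)·ln(0.415) = 0.3650
  −(0.024)·ln(0.024) = 0.0895
  −(0.039)·ln(0.039) = 0.1265
  −(0.013)·ln(0.013) = 0.0565
  −(0.058)·ln(0.058) = 0.1651
Sum: 0.3591 + 0.3650 + 0.0895 + 0.1265 + 0.0565 + 0.1651 = 1.162 nats.

1.162 nats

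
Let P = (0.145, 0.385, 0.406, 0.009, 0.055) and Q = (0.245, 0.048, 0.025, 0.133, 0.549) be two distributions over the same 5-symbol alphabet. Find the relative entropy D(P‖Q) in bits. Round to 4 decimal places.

2.4619 bits

D(P‖Q) = Σ p·log₂(p/q).
  0.145·log₂(0.145/0.245) = -0.10973
  0.385·log₂(0.385/0.048) = 1.15644
  0.406·log₂(0.406/0.025) = 1.63272
  0.009·log₂(0.009/0.133) = -0.03497
  0.055·log₂(0.055/0.549) = -0.18256
D(P‖Q) = 2.4619 bits.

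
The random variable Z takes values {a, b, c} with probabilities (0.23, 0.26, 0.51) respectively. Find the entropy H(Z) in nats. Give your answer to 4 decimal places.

1.0317 nats

H(Z) = −Σ p·ln p.
  −(0.23)·ln(0.23) = 0.33803
  −(0.26)·ln(0.26) = 0.35024
  −(0.51)·ln(0.51) = 0.34341
Sum: 0.33803 + 0.35024 + 0.34341 = 1.0317 nats.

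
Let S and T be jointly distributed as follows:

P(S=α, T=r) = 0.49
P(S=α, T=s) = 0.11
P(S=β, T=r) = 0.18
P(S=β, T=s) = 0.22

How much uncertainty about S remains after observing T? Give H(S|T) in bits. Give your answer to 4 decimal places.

Chain rule: H(S|T) = H(S,T) − H(T).
Marginals: p(S) = (0.6000, 0.4000), p(T) = (0.6700, 0.3300).
H(S,T) = 1.7804 bits; H(T) = 0.9149 bits.
H(S|T) = 1.7804 − 0.9149 = 0.8655 bits.

0.8655 bits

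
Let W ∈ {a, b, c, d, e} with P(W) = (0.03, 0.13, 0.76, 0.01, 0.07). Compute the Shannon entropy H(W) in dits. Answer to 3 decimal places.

H(W) = −Σ p·log₁₀ p.
  −(0.03)·log₁₀(0.03) = 0.0457
  −(0.13)·log₁₀(0.13) = 0.1152
  −(0.76)·log₁₀(0.76) = 0.0906
  −(0.01)·log₁₀(0.01) = 0.0200
  −(0.07)·log₁₀(0.07) = 0.0808
Sum: 0.0457 + 0.1152 + 0.0906 + 0.0200 + 0.0808 = 0.352 dits.

0.352 dits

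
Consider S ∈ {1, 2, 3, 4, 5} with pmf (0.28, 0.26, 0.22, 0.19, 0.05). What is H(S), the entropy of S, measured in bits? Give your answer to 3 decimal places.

2.171 bits

H(S) = −Σ p·log₂ p.
  −(0.28)·log₂(0.28) = 0.5142
  −(0.26)·log₂(0.26) = 0.5053
  −(0.22)·log₂(0.22) = 0.4806
  −(0.19)·log₂(0.19) = 0.4552
  −(0.05)·log₂(0.05) = 0.2161
Sum: 0.5142 + 0.5053 + 0.4806 + 0.4552 + 0.2161 = 2.171 bits.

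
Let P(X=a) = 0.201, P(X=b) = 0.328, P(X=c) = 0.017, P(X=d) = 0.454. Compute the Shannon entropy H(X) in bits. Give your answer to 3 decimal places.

H(X) = −Σ p·log₂ p.
  −(0.201)·log₂(0.201) = 0.4653
  −(0.328)·log₂(0.328) = 0.5275
  −(0.017)·log₂(0.017) = 0.0999
  −(0.454)·log₂(0.454) = 0.5172
Sum: 0.4653 + 0.5275 + 0.0999 + 0.5172 = 1.610 bits.

1.610 bits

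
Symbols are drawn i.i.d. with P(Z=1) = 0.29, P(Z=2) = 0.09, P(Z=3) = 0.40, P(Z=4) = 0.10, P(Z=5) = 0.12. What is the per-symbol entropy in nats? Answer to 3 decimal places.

1.427 nats

H(Z) = −Σ p·ln p.
  −(0.29)·ln(0.29) = 0.3590
  −(0.09)·ln(0.09) = 0.2167
  −(0.40)·ln(0.40) = 0.3665
  −(0.10)·ln(0.10) = 0.2303
  −(0.12)·ln(0.12) = 0.2544
Sum: 0.3590 + 0.2167 + 0.3665 + 0.2303 + 0.2544 = 1.427 nats.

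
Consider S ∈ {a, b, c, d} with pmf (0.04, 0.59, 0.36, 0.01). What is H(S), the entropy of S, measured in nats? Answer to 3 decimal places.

H(S) = −Σ p·ln p.
  −(0.04)·ln(0.04) = 0.1288
  −(0.59)·ln(0.59) = 0.3113
  −(0.36)·ln(0.36) = 0.3678
  −(0.01)·ln(0.01) = 0.0461
Sum: 0.1288 + 0.3113 + 0.3678 + 0.0461 = 0.854 nats.

0.854 nats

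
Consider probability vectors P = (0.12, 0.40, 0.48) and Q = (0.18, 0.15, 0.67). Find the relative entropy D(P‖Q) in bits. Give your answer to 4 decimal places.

0.2649 bits

D(P‖Q) = Σ p·log₂(p/q).
  0.12·log₂(0.12/0.18) = -0.07020
  0.40·log₂(0.40/0.15) = 0.56601
  0.48·log₂(0.48/0.67) = -0.23094
D(P‖Q) = 0.2649 bits.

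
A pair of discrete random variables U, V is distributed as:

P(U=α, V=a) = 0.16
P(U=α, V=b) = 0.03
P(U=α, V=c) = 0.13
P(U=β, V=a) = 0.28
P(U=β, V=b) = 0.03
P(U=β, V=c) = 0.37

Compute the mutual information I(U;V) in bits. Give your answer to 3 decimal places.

Marginals: p(U) = (0.3200, 0.6800), p(V) = (0.4400, 0.0600, 0.5000).
I(U;V) = H(U) + H(V) − H(U,V).
H(U) = 0.9044, H(V) = 1.2647, H(U,V) = 2.1541.
I(U;V) = 0.9044 + 1.2647 − 2.1541 = 0.015 bits.

0.015 bits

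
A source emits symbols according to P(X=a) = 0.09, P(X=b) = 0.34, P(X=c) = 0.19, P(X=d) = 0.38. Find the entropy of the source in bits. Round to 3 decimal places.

1.828 bits

H(X) = −Σ p·log₂ p.
  −(0.09)·log₂(0.09) = 0.3127
  −(0.34)·log₂(0.34) = 0.5292
  −(0.19)·log₂(0.19) = 0.4552
  −(0.38)·log₂(0.38) = 0.5305
Sum: 0.3127 + 0.5292 + 0.4552 + 0.5305 = 1.828 bits.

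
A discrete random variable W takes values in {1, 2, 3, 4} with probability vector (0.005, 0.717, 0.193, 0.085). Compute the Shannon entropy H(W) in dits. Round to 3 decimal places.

H(W) = −Σ p·log₁₀ p.
  −(0.005)·log₁₀(0.005) = 0.0115
  −(0.717)·log₁₀(0.717) = 0.1036
  −(0.193)·log₁₀(0.193) = 0.1379
  −(0.085)·log₁₀(0.085) = 0.0910
Sum: 0.0115 + 0.1036 + 0.1379 + 0.0910 = 0.344 dits.

0.344 dits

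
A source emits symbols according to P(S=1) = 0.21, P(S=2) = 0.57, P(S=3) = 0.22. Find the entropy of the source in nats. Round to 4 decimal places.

H(S) = −Σ p·ln p.
  −(0.21)·ln(0.21) = 0.32774
  −(0.57)·ln(0.57) = 0.32041
  −(0.22)·ln(0.22) = 0.33311
Sum: 0.32774 + 0.32041 + 0.33311 = 0.9813 nats.

0.9813 nats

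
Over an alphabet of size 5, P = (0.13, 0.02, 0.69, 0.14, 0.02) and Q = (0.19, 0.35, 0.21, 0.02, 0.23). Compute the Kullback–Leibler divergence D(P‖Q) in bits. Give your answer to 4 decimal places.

D(P‖Q) = Σ p·log₂(p/q).
  0.13·log₂(0.13/0.19) = -0.07117
  0.02·log₂(0.02/0.35) = -0.08259
  0.69·log₂(0.69/0.21) = 1.18418
  0.14·log₂(0.14/0.02) = 0.39303
  0.02·log₂(0.02/0.23) = -0.07047
D(P‖Q) = 1.3530 bits.

1.3530 bits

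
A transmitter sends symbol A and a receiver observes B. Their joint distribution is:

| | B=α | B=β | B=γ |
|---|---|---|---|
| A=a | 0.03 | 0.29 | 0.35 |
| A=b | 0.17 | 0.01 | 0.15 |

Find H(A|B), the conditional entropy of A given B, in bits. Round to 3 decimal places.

Marginals: p(A) = (0.6700, 0.3300), p(B) = (0.2000, 0.3000, 0.5000).
H(A|B) = Σ p(B) · H(A|B=·).
  B=α: p=0.2000, H(A|B=α) = 0.6098
  B=β: p=0.3000, H(A|B=β) = 0.2108
  B=γ: p=0.5000, H(A|B=γ) = 0.8813
Weighted sum = 0.626 bits.

0.626 bits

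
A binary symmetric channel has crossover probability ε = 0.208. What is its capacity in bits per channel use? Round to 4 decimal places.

0.2624 bits

Binary symmetric channel: C = 1 − h₂(ε) where h₂ is the binary entropy function.
h₂(0.208) = −0.208·log₂0.208 − 0.792·log₂0.792 = 0.7376.
C = 1 − 0.7376 = 0.2624 bits per channel use.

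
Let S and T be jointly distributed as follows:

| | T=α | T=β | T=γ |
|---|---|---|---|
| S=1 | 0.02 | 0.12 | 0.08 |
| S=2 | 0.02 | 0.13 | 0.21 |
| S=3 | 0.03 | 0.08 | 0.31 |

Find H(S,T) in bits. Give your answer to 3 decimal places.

H(S,T) = −Σ p(x,y)·log₂ p(x,y) over all 9 cells.
  cell (1,α): −0.02·log₂0.02 = 0.1129
  cell (1,β): −0.12·log₂0.12 = 0.3671
  cell (1,γ): −0.08·log₂0.08 = 0.2915
  cell (2,α): −0.02·log₂0.02 = 0.1129
  cell (2,β): −0.13·log₂0.13 = 0.3826
  cell (2,γ): −0.21·log₂0.21 = 0.4728
  cell (3,α): −0.03·log₂0.03 = 0.1518
  cell (3,β): −0.08·log₂0.08 = 0.2915
  cell (3,γ): −0.31·log₂0.31 = 0.5238
Sum = 2.707 bits.

2.707 bits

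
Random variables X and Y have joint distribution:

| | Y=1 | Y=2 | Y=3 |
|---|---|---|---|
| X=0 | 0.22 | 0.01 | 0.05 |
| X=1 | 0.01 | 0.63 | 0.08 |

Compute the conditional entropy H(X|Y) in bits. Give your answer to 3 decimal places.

Marginals: p(X) = (0.2800, 0.7200), p(Y) = (0.2300, 0.6400, 0.1300).
H(X|Y) = Σ p(Y) · H(X|Y=·).
  Y=1: p=0.2300, H(X|Y=1) = 0.2580
  Y=2: p=0.6400, H(X|Y=2) = 0.1161
  Y=3: p=0.1300, H(X|Y=3) = 0.9612
Weighted sum = 0.259 bits.

0.259 bits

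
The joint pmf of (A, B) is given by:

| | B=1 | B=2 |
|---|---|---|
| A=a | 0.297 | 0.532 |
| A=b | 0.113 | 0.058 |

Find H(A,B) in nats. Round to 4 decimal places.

H(A,B) = −Σ p(x,y)·ln p(x,y) over all 4 cells.
  cell (a,1): −0.297·ln0.297 = 0.36056
  cell (a,2): −0.532·ln0.532 = 0.33575
  cell (b,1): −0.113·ln0.113 = 0.24638
  cell (b,2): −0.058·ln0.058 = 0.16514
Sum = 1.1078 nats.

1.1078 nats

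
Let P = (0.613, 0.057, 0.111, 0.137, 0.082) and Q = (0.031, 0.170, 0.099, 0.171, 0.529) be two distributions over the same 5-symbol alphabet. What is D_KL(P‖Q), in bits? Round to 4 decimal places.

2.3034 bits

D(P‖Q) = Σ p·log₂(p/q).
  0.613·log₂(0.613/0.031) = 2.63930
  0.057·log₂(0.057/0.170) = -0.08986
  0.111·log₂(0.111/0.099) = 0.01832
  0.137·log₂(0.137/0.171) = -0.04382
  0.082·log₂(0.082/0.529) = -0.22054
D(P‖Q) = 2.3034 bits.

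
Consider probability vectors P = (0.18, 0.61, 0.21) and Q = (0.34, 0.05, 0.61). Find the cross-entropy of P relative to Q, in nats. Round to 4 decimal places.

2.1254 nats

H(P,Q) = −Σ p·ln q.
  −0.18·ln(0.34) = 0.19419
  −0.61·ln(0.05) = 1.82740
  −0.21·ln(0.61) = 0.10380
H(P,Q) = 2.1254 nats.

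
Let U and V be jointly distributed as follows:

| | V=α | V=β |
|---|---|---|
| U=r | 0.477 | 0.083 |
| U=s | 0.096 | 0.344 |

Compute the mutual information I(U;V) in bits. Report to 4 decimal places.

Marginals: p(U) = (0.5600, 0.4400), p(V) = (0.5730, 0.4270).
I(U;V) = Σ p(x,y)·log₂[p(x,y)/(p(x)p(y))].
  (r,α): 0.477·log₂(1.4865) = 0.27282
  (r,β): 0.083·log₂(0.3471) = -0.12670
  (s,α): 0.096·log₂(0.3808) = -0.13373
  (s,β): 0.344·log₂(1.8310) = 0.30017
Sum = 0.3126 bits.

0.3126 bits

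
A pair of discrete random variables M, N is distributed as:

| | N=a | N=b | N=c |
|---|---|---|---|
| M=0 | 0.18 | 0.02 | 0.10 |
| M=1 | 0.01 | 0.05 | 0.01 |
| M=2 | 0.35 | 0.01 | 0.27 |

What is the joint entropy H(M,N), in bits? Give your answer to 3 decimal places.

2.346 bits

H(M,N) = −Σ p(x,y)·log₂ p(x,y) over all 9 cells.
  cell (0,a): −0.18·log₂0.18 = 0.4453
  cell (0,b): −0.02·log₂0.02 = 0.1129
  cell (0,c): −0.10·log₂0.10 = 0.3322
  cell (1,a): −0.01·log₂0.01 = 0.0664
  cell (1,b): −0.05·log₂0.05 = 0.2161
  cell (1,c): −0.01·log₂0.01 = 0.0664
  cell (2,a): −0.35·log₂0.35 = 0.5301
  cell (2,b): −0.01·log₂0.01 = 0.0664
  cell (2,c): −0.27·log₂0.27 = 0.5100
Sum = 2.346 bits.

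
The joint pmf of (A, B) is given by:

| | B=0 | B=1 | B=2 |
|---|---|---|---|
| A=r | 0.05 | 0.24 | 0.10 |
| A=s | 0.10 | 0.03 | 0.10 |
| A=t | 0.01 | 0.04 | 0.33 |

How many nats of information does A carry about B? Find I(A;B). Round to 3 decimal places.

Marginals: p(A) = (0.3900, 0.2300, 0.3800), p(B) = (0.1600, 0.3100, 0.5300).
I(A;B) = H(A) + H(B) − H(A,B).
H(A) = 1.0729, H(B) = 0.9928, H(A,B) = 1.8289.
I(A;B) = 1.0729 + 0.9928 − 1.8289 = 0.237 nats.

0.237 nats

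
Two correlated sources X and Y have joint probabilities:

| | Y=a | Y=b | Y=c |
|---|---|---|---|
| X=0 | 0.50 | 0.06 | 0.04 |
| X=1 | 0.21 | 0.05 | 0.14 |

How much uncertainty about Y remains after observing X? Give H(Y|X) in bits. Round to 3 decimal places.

1.044 bits

Chain rule: H(Y|X) = H(X,Y) − H(X).
Marginals: p(X) = (0.6000, 0.4000), p(Y) = (0.7100, 0.1100, 0.1800).
H(X,Y) = 2.0153 bits; H(X) = 0.9710 bits.
H(Y|X) = 2.0153 − 0.9710 = 1.044 bits.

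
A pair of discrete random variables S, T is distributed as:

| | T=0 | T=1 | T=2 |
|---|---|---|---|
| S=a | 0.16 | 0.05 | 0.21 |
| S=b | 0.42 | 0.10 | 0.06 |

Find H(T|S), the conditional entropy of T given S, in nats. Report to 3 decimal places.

0.854 nats

Marginals: p(S) = (0.4200, 0.5800), p(T) = (0.5800, 0.1500, 0.2700).
H(T|S) = Σ p(S) · H(T|S=·).
  S=a: p=0.4200, H(T|S=a) = 0.9676
  S=b: p=0.5800, H(T|S=b) = 0.7715
Weighted sum = 0.854 nats.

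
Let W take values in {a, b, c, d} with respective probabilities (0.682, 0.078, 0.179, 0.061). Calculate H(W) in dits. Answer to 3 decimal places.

0.408 dits

H(W) = −Σ p·log₁₀ p.
  −(0.682)·log₁₀(0.682) = 0.1134
  −(0.078)·log₁₀(0.078) = 0.0864
  −(0.179)·log₁₀(0.179) = 0.1337
  −(0.061)·log₁₀(0.061) = 0.0741
Sum: 0.1134 + 0.0864 + 0.1337 + 0.0741 = 0.408 dits.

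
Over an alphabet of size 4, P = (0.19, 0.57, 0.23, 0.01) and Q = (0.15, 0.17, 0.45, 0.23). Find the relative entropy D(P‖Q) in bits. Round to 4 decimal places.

0.7917 bits

D(P‖Q) = Σ p·log₂(p/q).
  0.19·log₂(0.19/0.15) = 0.06480
  0.57·log₂(0.57/0.17) = 0.99489
  0.23·log₂(0.23/0.45) = -0.22271
  0.01·log₂(0.01/0.23) = -0.04524
D(P‖Q) = 0.7917 bits.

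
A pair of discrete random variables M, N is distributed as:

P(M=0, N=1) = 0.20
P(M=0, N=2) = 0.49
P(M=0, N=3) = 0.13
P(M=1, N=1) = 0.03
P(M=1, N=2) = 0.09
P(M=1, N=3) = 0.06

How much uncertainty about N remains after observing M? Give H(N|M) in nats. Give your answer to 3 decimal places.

Marginals: p(M) = (0.8200, 0.1800), p(N) = (0.2300, 0.5800, 0.1900).
H(N|M) = Σ p(M) · H(N|M=·).
  M=0: p=0.8200, H(N|M=0) = 0.9438
  M=1: p=0.1800, H(N|M=1) = 1.0114
Weighted sum = 0.956 nats.

0.956 nats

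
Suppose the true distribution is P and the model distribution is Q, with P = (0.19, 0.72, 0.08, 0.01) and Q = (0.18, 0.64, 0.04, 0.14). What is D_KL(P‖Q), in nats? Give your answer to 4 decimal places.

D(P‖Q) = Σ p·ln(p/q).
  0.19·ln(0.19/0.18) = 0.01027
  0.72·ln(0.72/0.64) = 0.08480
  0.08·ln(0.08/0.04) = 0.05545
  0.01·ln(0.01/0.14) = -0.02639
D(P‖Q) = 0.1241 nats.

0.1241 nats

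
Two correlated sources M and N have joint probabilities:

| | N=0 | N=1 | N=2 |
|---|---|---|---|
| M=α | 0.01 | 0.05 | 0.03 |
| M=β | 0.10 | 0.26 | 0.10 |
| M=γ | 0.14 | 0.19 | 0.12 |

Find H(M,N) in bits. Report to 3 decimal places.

2.823 bits

H(M,N) = −Σ p(x,y)·log₂ p(x,y) over all 9 cells.
  cell (α,0): −0.01·log₂0.01 = 0.0664
  cell (α,1): −0.05·log₂0.05 = 0.2161
  cell (α,2): −0.03·log₂0.03 = 0.1518
  cell (β,0): −0.10·log₂0.10 = 0.3322
  cell (β,1): −0.26·log₂0.26 = 0.5053
  cell (β,2): −0.10·log₂0.10 = 0.3322
  cell (γ,0): −0.14·log₂0.14 = 0.3971
  cell (γ,1): −0.19·log₂0.19 = 0.4552
  cell (γ,2): −0.12·log₂0.12 = 0.3671
Sum = 2.823 bits.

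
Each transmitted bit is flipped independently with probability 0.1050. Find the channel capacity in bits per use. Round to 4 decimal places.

Binary symmetric channel: C = 1 − h₂(ε) where h₂ is the binary entropy function.
h₂(0.1050) = −0.1050·log₂0.1050 − 0.8950·log₂0.8950 = 0.4846.
C = 1 − 0.4846 = 0.5154 bits per channel use.

0.5154 bits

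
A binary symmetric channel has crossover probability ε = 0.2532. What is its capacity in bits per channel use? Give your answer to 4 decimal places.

0.1837 bits

Binary symmetric channel: C = 1 − h₂(ε) where h₂ is the binary entropy function.
h₂(0.2532) = −0.2532·log₂0.2532 − 0.7468·log₂0.7468 = 0.8163.
C = 1 − 0.8163 = 0.1837 bits per channel use.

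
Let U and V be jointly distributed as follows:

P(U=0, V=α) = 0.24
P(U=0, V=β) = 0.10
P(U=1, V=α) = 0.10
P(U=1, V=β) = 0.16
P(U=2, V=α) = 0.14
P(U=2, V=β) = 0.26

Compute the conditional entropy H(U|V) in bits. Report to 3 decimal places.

Marginals: p(U) = (0.3400, 0.2600, 0.4000), p(V) = (0.4800, 0.5200).
H(U|V) = Σ p(V) · H(U|V=·).
  V=α: p=0.4800, H(U|V=α) = 1.4899
  V=β: p=0.5200, H(U|V=β) = 1.4806
Weighted sum = 1.485 bits.

1.485 bits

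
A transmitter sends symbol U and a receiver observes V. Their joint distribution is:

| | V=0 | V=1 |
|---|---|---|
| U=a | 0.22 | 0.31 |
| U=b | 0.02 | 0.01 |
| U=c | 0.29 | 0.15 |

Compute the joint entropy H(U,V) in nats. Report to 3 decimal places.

H(U,V) = −Σ p(x,y)·ln p(x,y) over all 6 cells.
  cell (a,0): −0.22·ln0.22 = 0.3331
  cell (a,1): −0.31·ln0.31 = 0.3631
  cell (b,0): −0.02·ln0.02 = 0.0782
  cell (b,1): −0.01·ln0.01 = 0.0461
  cell (c,0): −0.29·ln0.29 = 0.3590
  cell (c,1): −0.15·ln0.15 = 0.2846
Sum = 1.464 nats.

1.464 nats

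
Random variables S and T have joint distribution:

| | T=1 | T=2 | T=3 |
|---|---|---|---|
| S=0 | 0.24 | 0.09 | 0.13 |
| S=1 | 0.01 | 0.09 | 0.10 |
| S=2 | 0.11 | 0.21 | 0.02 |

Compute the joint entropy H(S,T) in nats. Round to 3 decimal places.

H(S,T) = −Σ p(x,y)·ln p(x,y) over all 9 cells.
  cell (0,1): −0.24·ln0.24 = 0.3425
  cell (0,2): −0.09·ln0.09 = 0.2167
  cell (0,3): −0.13·ln0.13 = 0.2652
  cell (1,1): −0.01·ln0.01 = 0.0461
  cell (1,2): −0.09·ln0.09 = 0.2167
  cell (1,3): −0.10·ln0.10 = 0.2303
  cell (2,1): −0.11·ln0.11 = 0.2428
  cell (2,2): −0.21·ln0.21 = 0.3277
  cell (2,3): −0.02·ln0.02 = 0.0782
Sum = 1.966 nats.

1.966 nats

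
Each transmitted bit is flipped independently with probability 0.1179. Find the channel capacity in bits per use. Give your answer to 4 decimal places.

Binary symmetric channel: C = 1 − h₂(ε) where h₂ is the binary entropy function.
h₂(0.1179) = −0.1179·log₂0.1179 − 0.8821·log₂0.8821 = 0.5233.
C = 1 − 0.5233 = 0.4767 bits per channel use.

0.4767 bits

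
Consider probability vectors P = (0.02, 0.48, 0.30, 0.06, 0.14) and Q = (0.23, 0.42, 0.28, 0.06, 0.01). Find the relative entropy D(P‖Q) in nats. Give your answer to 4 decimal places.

D(P‖Q) = Σ p·ln(p/q).
  0.02·ln(0.02/0.23) = -0.04885
  0.48·ln(0.48/0.42) = 0.06410
  0.30·ln(0.30/0.28) = 0.02070
  0.06·ln(0.06/0.06) = 0.00000
  0.14·ln(0.14/0.01) = 0.36947
D(P‖Q) = 0.4054 nats.

0.4054 nats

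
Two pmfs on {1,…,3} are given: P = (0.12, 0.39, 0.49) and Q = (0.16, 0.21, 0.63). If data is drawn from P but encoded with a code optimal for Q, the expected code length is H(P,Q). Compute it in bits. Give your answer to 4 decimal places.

H(P,Q) = −Σ p·log₂ q.
  −0.12·log₂(0.16) = 0.31726
  −0.39·log₂(0.21) = 0.87810
  −0.49·log₂(0.63) = 0.32662
H(P,Q) = 1.5220 bits.

1.5220 bits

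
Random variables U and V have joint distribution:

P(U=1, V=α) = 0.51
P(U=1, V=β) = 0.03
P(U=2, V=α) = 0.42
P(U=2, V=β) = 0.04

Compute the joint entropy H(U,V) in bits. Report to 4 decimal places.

1.3586 bits

H(U,V) = −Σ p(x,y)·log₂ p(x,y) over all 4 cells.
  cell (1,α): −0.51·log₂0.51 = 0.49543
  cell (1,β): −0.03·log₂0.03 = 0.15177
  cell (2,α): −0.42·log₂0.42 = 0.52565
  cell (2,β): −0.04·log₂0.04 = 0.18575
Sum = 1.3586 bits.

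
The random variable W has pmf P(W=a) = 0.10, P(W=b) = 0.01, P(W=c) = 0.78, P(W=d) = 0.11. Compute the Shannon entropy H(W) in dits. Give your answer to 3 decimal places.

0.310 dits

H(W) = −Σ p·log₁₀ p.
  −(0.10)·log₁₀(0.10) = 0.1000
  −(0.01)·log₁₀(0.01) = 0.0200
  −(0.78)·log₁₀(0.78) = 0.0842
  −(0.11)·log₁₀(0.11) = 0.1054
Sum: 0.1000 + 0.0200 + 0.0842 + 0.1054 = 0.310 dits.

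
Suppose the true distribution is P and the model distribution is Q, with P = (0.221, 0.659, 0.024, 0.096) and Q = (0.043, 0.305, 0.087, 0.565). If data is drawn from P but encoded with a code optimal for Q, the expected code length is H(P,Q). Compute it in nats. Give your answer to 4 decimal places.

H(P,Q) = −Σ p·ln q.
  −0.221·ln(0.043) = 0.69539
  −0.659·ln(0.305) = 0.78253
  −0.024·ln(0.087) = 0.05860
  −0.096·ln(0.565) = 0.05481
H(P,Q) = 1.5913 nats.

1.5913 nats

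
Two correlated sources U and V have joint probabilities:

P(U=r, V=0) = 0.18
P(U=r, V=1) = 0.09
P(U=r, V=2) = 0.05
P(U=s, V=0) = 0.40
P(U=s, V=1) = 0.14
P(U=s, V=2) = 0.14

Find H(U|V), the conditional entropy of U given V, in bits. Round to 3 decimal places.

0.898 bits

Marginals: p(U) = (0.3200, 0.6800), p(V) = (0.5800, 0.2300, 0.1900).
H(U|V) = Σ p(V) · H(U|V=·).
  V=0: p=0.5800, H(U|V=0) = 0.8936
  V=1: p=0.2300, H(U|V=1) = 0.9656
  V=2: p=0.1900, H(U|V=2) = 0.8315
Weighted sum = 0.898 bits.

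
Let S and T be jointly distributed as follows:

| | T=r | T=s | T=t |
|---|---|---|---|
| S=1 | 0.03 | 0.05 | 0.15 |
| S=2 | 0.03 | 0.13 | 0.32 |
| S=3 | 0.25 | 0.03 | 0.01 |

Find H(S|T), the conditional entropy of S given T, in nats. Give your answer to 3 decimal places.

0.729 nats

Marginals: p(S) = (0.2300, 0.4800, 0.2900), p(T) = (0.3100, 0.2100, 0.4800).
H(S|T) = Σ p(T) · H(S|T=·).
  T=r: p=0.3100, H(S|T=r) = 0.6255
  T=s: p=0.2100, H(S|T=s) = 0.9166
  T=t: p=0.4800, H(S|T=t) = 0.7144
Weighted sum = 0.729 nats.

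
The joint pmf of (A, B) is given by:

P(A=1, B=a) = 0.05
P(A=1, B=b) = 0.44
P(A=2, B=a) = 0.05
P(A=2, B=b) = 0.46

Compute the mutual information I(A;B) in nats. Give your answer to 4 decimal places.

0.0000 nats

Marginals: p(A) = (0.4900, 0.5100), p(B) = (0.1000, 0.9000).
I(A;B) = Σ p(x,y)·ln[p(x,y)/(p(x)p(y))].
  (1,a): 0.05·ln(1.0204) = 0.00101
  (1,b): 0.44·ln(0.9977) = -0.00100
  (2,a): 0.05·ln(0.9804) = -0.00099
  (2,b): 0.46·ln(1.0022) = 0.00100
Sum = 0.0000 nats.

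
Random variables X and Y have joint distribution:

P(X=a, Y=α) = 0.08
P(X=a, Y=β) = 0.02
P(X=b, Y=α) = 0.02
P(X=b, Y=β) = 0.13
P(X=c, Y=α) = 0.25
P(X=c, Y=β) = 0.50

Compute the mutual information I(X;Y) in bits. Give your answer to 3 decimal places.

0.088 bits

Marginals: p(X) = (0.1000, 0.1500, 0.7500), p(Y) = (0.3500, 0.6500).
I(X;Y) = H(X) + H(Y) − H(X,Y).
H(X) = 1.0540, H(Y) = 0.9341, H(X,Y) = 1.8999.
I(X;Y) = 1.0540 + 0.9341 − 1.8999 = 0.088 bits.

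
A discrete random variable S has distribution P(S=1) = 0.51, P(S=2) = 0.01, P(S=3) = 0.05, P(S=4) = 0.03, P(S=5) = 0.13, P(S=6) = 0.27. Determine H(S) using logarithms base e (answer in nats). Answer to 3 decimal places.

H(S) = −Σ p·ln p.
  −(0.51)·ln(0.51) = 0.3434
  −(0.01)·ln(0.01) = 0.0461
  −(0.05)·ln(0.05) = 0.1498
  −(0.03)·ln(0.03) = 0.1052
  −(0.13)·ln(0.13) = 0.2652
  −(0.27)·ln(0.27) = 0.3535
Sum: 0.3434 + 0.0461 + 0.1498 + 0.1052 + 0.2652 + 0.3535 = 1.263 nats.

1.263 nats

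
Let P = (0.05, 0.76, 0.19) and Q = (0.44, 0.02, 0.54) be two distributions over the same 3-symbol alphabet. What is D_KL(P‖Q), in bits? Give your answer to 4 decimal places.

3.5452 bits

D(P‖Q) = Σ p·log₂(p/q).
  0.05·log₂(0.05/0.44) = -0.15688
  0.76·log₂(0.76/0.02) = 3.98842
  0.19·log₂(0.19/0.54) = -0.28632
D(P‖Q) = 3.5452 bits.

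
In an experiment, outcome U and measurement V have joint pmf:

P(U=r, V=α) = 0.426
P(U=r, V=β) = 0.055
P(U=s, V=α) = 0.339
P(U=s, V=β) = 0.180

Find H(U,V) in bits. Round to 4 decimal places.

H(U,V) = −Σ p(x,y)·log₂ p(x,y) over all 4 cells.
  cell (r,α): −0.426·log₂0.426 = 0.52444
  cell (r,β): −0.055·log₂0.055 = 0.23014
  cell (s,α): −0.339·log₂0.339 = 0.52906
  cell (s,β): −0.180·log₂0.180 = 0.44531
Sum = 1.7289 bits.

1.7289 bits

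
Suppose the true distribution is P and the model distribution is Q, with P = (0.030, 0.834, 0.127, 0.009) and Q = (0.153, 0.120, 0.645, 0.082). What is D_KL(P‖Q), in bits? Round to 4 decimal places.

D(P‖Q) = Σ p·log₂(p/q).
  0.030·log₂(0.030/0.153) = -0.07051
  0.834·log₂(0.834/0.120) = 2.33271
  0.127·log₂(0.127/0.645) = -0.29775
  0.009·log₂(0.009/0.082) = -0.02869
D(P‖Q) = 1.9358 bits.

1.9358 bits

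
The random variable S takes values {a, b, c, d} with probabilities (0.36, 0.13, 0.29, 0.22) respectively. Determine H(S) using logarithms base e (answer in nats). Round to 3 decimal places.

1.325 nats

H(S) = −Σ p·ln p.
  −(0.36)·ln(0.36) = 0.3678
  −(0.13)·ln(0.13) = 0.2652
  −(0.29)·ln(0.29) = 0.3590
  −(0.22)·ln(0.22) = 0.3331
Sum: 0.3678 + 0.2652 + 0.3590 + 0.3331 = 1.325 nats.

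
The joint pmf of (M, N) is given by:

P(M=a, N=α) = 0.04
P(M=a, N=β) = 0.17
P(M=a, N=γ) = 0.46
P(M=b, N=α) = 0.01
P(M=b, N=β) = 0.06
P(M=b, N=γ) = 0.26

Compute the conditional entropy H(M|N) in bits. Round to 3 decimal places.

0.906 bits

Marginals: p(M) = (0.6700, 0.3300), p(N) = (0.0500, 0.2300, 0.7200).
H(M|N) = Σ p(N) · H(M|N=·).
  N=α: p=0.0500, H(M|N=α) = 0.7219
  N=β: p=0.2300, H(M|N=β) = 0.8281
  N=γ: p=0.7200, H(M|N=γ) = 0.9436
Weighted sum = 0.906 bits.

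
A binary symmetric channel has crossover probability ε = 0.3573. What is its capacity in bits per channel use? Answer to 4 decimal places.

0.0596 bits

Binary symmetric channel: C = 1 − h₂(ε) where h₂ is the binary entropy function.
h₂(0.3573) = −0.3573·log₂0.3573 − 0.6427·log₂0.6427 = 0.9404.
C = 1 − 0.9404 = 0.0596 bits per channel use.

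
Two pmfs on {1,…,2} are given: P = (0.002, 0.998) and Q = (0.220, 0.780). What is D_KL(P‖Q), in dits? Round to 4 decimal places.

0.1027 dits

D(P‖Q) = Σ p·log₁₀(p/q).
  0.002·log₁₀(0.002/0.220) = -0.00408
  0.998·log₁₀(0.998/0.780) = 0.10682
D(P‖Q) = 0.1027 dits.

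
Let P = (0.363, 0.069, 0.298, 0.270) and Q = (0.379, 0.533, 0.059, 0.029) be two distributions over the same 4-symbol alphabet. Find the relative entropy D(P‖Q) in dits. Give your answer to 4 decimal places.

0.4032 dits

D(P‖Q) = Σ p·log₁₀(p/q).
  0.363·log₁₀(0.363/0.379) = -0.00680
  0.069·log₁₀(0.069/0.533) = -0.06126
  0.298·log₁₀(0.298/0.059) = 0.20960
  0.270·log₁₀(0.270/0.029) = 0.26162
D(P‖Q) = 0.4032 dits.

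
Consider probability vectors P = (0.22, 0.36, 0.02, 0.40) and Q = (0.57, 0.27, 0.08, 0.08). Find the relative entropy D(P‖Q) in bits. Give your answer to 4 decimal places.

D(P‖Q) = Σ p·log₂(p/q).
  0.22·log₂(0.22/0.57) = -0.30216
  0.36·log₂(0.36/0.27) = 0.14941
  0.02·log₂(0.02/0.08) = -0.04000
  0.40·log₂(0.40/0.08) = 0.92877
D(P‖Q) = 0.7360 bits.

0.7360 bits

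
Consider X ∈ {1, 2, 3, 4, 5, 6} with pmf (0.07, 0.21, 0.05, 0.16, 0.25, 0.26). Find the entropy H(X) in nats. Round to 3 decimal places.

H(X) = −Σ p·ln p.
  −(0.07)·ln(0.07) = 0.1861
  −(0.21)·ln(0.21) = 0.3277
  −(0.05)·ln(0.05) = 0.1498
  −(0.16)·ln(0.16) = 0.2932
  −(0.25)·ln(0.25) = 0.3466
  −(0.26)·ln(0.26) = 0.3502
Sum: 0.1861 + 0.3277 + 0.1498 + 0.2932 + 0.3466 + 0.3502 = 1.654 nats.

1.654 nats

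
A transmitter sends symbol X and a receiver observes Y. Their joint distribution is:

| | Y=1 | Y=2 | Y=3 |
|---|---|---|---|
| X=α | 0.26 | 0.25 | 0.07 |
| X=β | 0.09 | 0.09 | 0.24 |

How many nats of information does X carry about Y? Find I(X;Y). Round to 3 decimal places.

0.119 nats

Marginals: p(X) = (0.5800, 0.4200), p(Y) = (0.3500, 0.3400, 0.3100).
I(X;Y) = Σ p(x,y)·ln[p(x,y)/(p(x)p(y))].
  (α,1): 0.26·ln(1.2808) = 0.0643
  (α,2): 0.25·ln(1.2677) = 0.0593
  (α,3): 0.07·ln(0.3893) = -0.0660
  (β,1): 0.09·ln(0.6122) = -0.0442
  (β,2): 0.09·ln(0.6303) = -0.0415
  (β,3): 0.24·ln(1.8433) = 0.1468
Sum = 0.119 nats.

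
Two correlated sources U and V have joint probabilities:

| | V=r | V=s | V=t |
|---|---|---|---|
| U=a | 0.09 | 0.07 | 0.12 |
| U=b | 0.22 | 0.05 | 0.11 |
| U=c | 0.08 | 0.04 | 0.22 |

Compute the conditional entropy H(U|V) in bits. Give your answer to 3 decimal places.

Chain rule: H(U|V) = H(U,V) − H(V).
Marginals: p(U) = (0.2800, 0.3800, 0.3400), p(V) = (0.3900, 0.1600, 0.4500).
H(U,V) = 2.9531 bits; H(V) = 1.4712 bits.
H(U|V) = 2.9531 − 1.4712 = 1.482 bits.

1.482 bits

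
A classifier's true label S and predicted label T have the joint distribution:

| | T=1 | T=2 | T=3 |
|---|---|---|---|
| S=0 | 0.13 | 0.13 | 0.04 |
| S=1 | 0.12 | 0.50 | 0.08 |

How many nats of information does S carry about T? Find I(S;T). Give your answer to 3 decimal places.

0.041 nats

Marginals: p(S) = (0.3000, 0.7000), p(T) = (0.2500, 0.6300, 0.1200).
I(S;T) = Σ p(x,y)·ln[p(x,y)/(p(x)p(y))].
  (0,1): 0.13·ln(1.7333) = 0.0715
  (0,2): 0.13·ln(0.6878) = -0.0486
  (0,3): 0.04·ln(1.1111) = 0.0042
  (1,1): 0.12·ln(0.6857) = -0.0453
  (1,2): 0.50·ln(1.1338) = 0.0628
  (1,3): 0.08·ln(0.9524) = -0.0039
Sum = 0.041 nats.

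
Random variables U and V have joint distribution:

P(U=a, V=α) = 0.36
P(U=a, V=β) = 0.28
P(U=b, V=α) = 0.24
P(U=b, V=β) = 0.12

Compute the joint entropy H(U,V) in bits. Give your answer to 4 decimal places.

H(U,V) = −Σ p(x,y)·log₂ p(x,y) over all 4 cells.
  cell (a,α): −0.36·log₂0.36 = 0.53062
  cell (a,β): −0.28·log₂0.28 = 0.51422
  cell (b,α): −0.24·log₂0.24 = 0.49413
  cell (b,β): −0.12·log₂0.12 = 0.36707
Sum = 1.9060 bits.

1.9060 bits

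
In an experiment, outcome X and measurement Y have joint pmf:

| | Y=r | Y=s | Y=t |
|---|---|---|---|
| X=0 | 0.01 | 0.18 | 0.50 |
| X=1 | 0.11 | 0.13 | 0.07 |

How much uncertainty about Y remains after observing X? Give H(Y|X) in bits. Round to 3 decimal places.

Chain rule: H(Y|X) = H(X,Y) − H(X).
Marginals: p(X) = (0.6900, 0.3100), p(Y) = (0.1200, 0.3100, 0.5700).
H(X,Y) = 2.0132 bits; H(X) = 0.8932 bits.
H(Y|X) = 2.0132 − 0.8932 = 1.120 bits.

1.120 bits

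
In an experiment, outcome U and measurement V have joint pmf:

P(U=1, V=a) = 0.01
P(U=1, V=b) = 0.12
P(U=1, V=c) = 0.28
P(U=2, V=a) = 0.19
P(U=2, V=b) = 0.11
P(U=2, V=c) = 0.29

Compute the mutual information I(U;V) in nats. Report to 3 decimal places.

Marginals: p(U) = (0.4100, 0.5900), p(V) = (0.2000, 0.2300, 0.5700).
I(U;V) = Σ p(x,y)·ln[p(x,y)/(p(x)p(y))].
  (1,a): 0.01·ln(0.1220) = -0.0210
  (1,b): 0.12·ln(1.2725) = 0.0289
  (1,c): 0.28·ln(1.1981) = 0.0506
  (2,a): 0.19·ln(1.6102) = 0.0905
  (2,b): 0.11·ln(0.8106) = -0.0231
  (2,c): 0.29·ln(0.8623) = -0.0430
Sum = 0.083 nats.

0.083 nats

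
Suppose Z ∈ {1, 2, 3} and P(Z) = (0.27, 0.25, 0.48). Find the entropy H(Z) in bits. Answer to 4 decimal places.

H(Z) = −Σ p·log₂ p.
  −(0.27)·log₂(0.27) = 0.51002
  −(0.25)·log₂(0.25) = 0.50000
  −(0.48)·log₂(0.48) = 0.50827
Sum: 0.51002 + 0.50000 + 0.50827 = 1.5183 bits.

1.5183 bits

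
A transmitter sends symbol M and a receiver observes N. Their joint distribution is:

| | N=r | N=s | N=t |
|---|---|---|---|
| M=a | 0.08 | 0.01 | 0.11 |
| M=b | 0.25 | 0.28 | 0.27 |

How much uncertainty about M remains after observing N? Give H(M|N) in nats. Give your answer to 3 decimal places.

Marginals: p(M) = (0.2000, 0.8000), p(N) = (0.3300, 0.2900, 0.3800).
H(M|N) = Σ p(N) · H(M|N=·).
  N=r: p=0.3300, H(M|N=r) = 0.5539
  N=s: p=0.2900, H(M|N=s) = 0.1500
  N=t: p=0.3800, H(M|N=t) = 0.6017
Weighted sum = 0.455 nats.

0.455 nats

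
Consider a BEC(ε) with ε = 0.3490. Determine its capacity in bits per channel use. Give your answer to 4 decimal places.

0.6510 bits

Binary erasure channel: capacity C = 1 − ε.
C = 1 − 0.3490 = 0.6510 bits per channel use.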